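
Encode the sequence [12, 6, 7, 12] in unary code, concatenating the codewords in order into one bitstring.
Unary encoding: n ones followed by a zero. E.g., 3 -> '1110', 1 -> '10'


Encode each number as n ones followed by a terminating 0:
  12 -> 1111111111110 (13 bits)
  6 -> 1111110 (7 bits)
  7 -> 11111110 (8 bits)
  12 -> 1111111111110 (13 bits)
Total length = 13 + 7 + 8 + 13 = 41 bits.

Unary([12, 6, 7, 12]) = 11111111111101111110111111101111111111110 (41 bits)


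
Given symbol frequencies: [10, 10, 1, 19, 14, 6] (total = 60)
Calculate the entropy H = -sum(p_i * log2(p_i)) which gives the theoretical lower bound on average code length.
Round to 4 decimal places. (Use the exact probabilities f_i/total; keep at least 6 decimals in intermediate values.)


Per-symbol terms -p_i * log2(p_i) with p_i = f_i/60:
  p = 10/60 = 0.166667: log2(p) = -2.584963, -p*log2(p) = 0.430827
  p = 10/60 = 0.166667: log2(p) = -2.584963, -p*log2(p) = 0.430827
  p = 1/60 = 0.016667: log2(p) = -5.906891, -p*log2(p) = 0.098448
  p = 19/60 = 0.316667: log2(p) = -1.658963, -p*log2(p) = 0.525338
  p = 14/60 = 0.233333: log2(p) = -2.099536, -p*log2(p) = 0.489892
  p = 6/60 = 0.100000: log2(p) = -3.321928, -p*log2(p) = 0.332193
H = 0.430827 + 0.430827 + 0.098448 + 0.525338 + 0.489892 + 0.332193 = 2.307525

H = 2.3075 bits/symbol


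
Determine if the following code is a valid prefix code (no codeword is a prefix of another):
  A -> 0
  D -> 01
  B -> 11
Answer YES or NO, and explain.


Checking each pair (does one codeword prefix another?):
  A='0' vs D='01': prefix -- VIOLATION

NO -- this is NOT a valid prefix code. A (0) is a prefix of D (01).


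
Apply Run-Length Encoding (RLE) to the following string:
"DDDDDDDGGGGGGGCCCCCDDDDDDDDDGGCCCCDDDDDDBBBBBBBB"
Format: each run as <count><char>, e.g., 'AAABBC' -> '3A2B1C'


Scanning runs left to right:
  i=0: run of 'D' x 7 -> '7D'
  i=7: run of 'G' x 7 -> '7G'
  i=14: run of 'C' x 5 -> '5C'
  i=19: run of 'D' x 9 -> '9D'
  i=28: run of 'G' x 2 -> '2G'
  i=30: run of 'C' x 4 -> '4C'
  i=34: run of 'D' x 6 -> '6D'
  i=40: run of 'B' x 8 -> '8B'

RLE = 7D7G5C9D2G4C6D8B


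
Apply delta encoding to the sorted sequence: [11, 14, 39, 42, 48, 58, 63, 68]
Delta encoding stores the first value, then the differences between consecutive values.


First value: 11
Deltas:
  14 - 11 = 3
  39 - 14 = 25
  42 - 39 = 3
  48 - 42 = 6
  58 - 48 = 10
  63 - 58 = 5
  68 - 63 = 5


Delta encoded: [11, 3, 25, 3, 6, 10, 5, 5]


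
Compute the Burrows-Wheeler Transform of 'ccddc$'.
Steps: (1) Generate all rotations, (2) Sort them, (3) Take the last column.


Rotations (sorted):
  0: $ccddc -> last char: c
  1: c$ccdd -> last char: d
  2: ccddc$ -> last char: $
  3: cddc$c -> last char: c
  4: dc$ccd -> last char: d
  5: ddc$cc -> last char: c


BWT = cd$cdc


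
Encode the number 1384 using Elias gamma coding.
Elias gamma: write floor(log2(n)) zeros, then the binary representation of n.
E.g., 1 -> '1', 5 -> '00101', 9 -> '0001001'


num_bits = floor(log2(1384)) + 1 = 11
leading_zeros = num_bits - 1 = 10
binary(1384) = 10101101000

Elias gamma(1384) = '0000000000' + '10101101000' = 000000000010101101000 (21 bits)


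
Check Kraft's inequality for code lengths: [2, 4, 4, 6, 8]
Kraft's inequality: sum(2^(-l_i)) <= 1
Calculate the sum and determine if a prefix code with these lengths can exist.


Sum = 2^(-2) + 2^(-4) + 2^(-4) + 2^(-6) + 2^(-8)
    = 0.25 + 0.0625 + 0.0625 + 0.015625 + 0.00390625
    = 101/256 = 0.39453125
Since 0.39453125 <= 1, Kraft's inequality IS satisfied.
A prefix code with these lengths CAN exist.

Kraft sum = 0.39453125. Satisfied.


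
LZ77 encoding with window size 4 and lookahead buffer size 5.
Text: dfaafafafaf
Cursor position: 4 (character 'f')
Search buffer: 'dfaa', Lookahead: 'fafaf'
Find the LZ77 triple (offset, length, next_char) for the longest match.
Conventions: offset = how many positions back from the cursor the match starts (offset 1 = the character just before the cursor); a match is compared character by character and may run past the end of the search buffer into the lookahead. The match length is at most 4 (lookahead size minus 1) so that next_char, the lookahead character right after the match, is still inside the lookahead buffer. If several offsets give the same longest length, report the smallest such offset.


Try each offset into the search buffer:
  offset=1 (pos 3, char 'a'): match length 0
  offset=2 (pos 2, char 'a'): match length 0
  offset=3 (pos 1, char 'f'): match length 2
  offset=4 (pos 0, char 'd'): match length 0
Longest match has length 2 at offset 3.
next_char = character at position 4 + 2 = 6 -> 'f'

Best match: offset=3, length=2 (matching 'fa' starting at position 1)
LZ77 triple: (3, 2, 'f')


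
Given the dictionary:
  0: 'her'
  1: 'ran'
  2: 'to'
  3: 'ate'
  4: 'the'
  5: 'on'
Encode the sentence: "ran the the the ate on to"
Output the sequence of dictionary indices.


Look up each word in the dictionary:
  'ran' -> 1
  'the' -> 4
  'the' -> 4
  'the' -> 4
  'ate' -> 3
  'on' -> 5
  'to' -> 2

Encoded: [1, 4, 4, 4, 3, 5, 2]


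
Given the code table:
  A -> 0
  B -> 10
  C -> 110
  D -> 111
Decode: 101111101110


Decoding:
10 -> B
111 -> D
110 -> C
111 -> D
0 -> A


Result: BDCDA


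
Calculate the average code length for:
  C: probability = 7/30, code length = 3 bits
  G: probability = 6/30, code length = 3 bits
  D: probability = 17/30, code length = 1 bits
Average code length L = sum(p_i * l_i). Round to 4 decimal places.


Weighted contributions p_i * l_i:
  C: (7/30) * 3 = 21/30
  G: (6/30) * 3 = 18/30
  D: (17/30) * 1 = 17/30
Sum = (21 + 18 + 17)/30 = 56/30

L = 56/30 = 1.8667 bits/symbol


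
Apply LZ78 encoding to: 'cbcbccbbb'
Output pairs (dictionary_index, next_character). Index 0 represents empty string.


LZ78 encoding steps:
Dictionary: {0: ''}
Step 1: w='' (idx 0), next='c' -> output (0, 'c'), add 'c' as idx 1
Step 2: w='' (idx 0), next='b' -> output (0, 'b'), add 'b' as idx 2
Step 3: w='c' (idx 1), next='b' -> output (1, 'b'), add 'cb' as idx 3
Step 4: w='c' (idx 1), next='c' -> output (1, 'c'), add 'cc' as idx 4
Step 5: w='b' (idx 2), next='b' -> output (2, 'b'), add 'bb' as idx 5
Step 6: w='b' (idx 2), end of input -> output (2, '')


Encoded: [(0, 'c'), (0, 'b'), (1, 'b'), (1, 'c'), (2, 'b'), (2, '')]


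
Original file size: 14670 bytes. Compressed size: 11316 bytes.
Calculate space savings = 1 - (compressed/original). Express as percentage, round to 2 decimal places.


ratio = compressed/original = 11316/14670 = 0.77137
savings = 1 - ratio = 1 - 0.77137 = 0.22863
as a percentage: 0.22863 * 100 = 22.86%

Space savings = 1 - 11316/14670 = 22.86%


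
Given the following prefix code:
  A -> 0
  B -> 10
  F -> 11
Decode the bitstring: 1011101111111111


Decoding step by step:
Bits 10 -> B
Bits 11 -> F
Bits 10 -> B
Bits 11 -> F
Bits 11 -> F
Bits 11 -> F
Bits 11 -> F
Bits 11 -> F


Decoded message: BFBFFFFF


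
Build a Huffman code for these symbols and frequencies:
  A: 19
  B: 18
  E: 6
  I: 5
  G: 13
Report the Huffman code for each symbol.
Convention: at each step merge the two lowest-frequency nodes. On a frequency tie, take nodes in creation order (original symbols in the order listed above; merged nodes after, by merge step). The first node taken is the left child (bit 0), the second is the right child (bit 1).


Huffman tree construction:
Step 1: Merge I(5) + E(6) = 11
Step 2: Merge (I+E)(11) + G(13) = 24
Step 3: Merge B(18) + A(19) = 37
Step 4: Merge ((I+E)+G)(24) + (B+A)(37) = 61
Read each symbol's code off the tree from the root (left child = 0, right child = 1).

Codes:
  A: 11 (length 2)
  B: 10 (length 2)
  E: 001 (length 3)
  I: 000 (length 3)
  G: 01 (length 2)
Average code length: 133/61 = 2.1803 bits/symbol


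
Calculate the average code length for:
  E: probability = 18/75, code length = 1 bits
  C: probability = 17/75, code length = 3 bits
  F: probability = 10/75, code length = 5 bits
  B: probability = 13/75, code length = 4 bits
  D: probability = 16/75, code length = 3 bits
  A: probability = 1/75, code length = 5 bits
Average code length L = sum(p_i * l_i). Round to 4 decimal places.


Weighted contributions p_i * l_i:
  E: (18/75) * 1 = 18/75
  C: (17/75) * 3 = 51/75
  F: (10/75) * 5 = 50/75
  B: (13/75) * 4 = 52/75
  D: (16/75) * 3 = 48/75
  A: (1/75) * 5 = 5/75
Sum = (18 + 51 + 50 + 52 + 48 + 5)/75 = 224/75

L = 224/75 = 2.9867 bits/symbol


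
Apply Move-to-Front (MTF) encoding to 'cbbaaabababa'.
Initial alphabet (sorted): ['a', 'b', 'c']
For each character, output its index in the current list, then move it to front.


MTF encoding:
'c': index 2 in ['a', 'b', 'c'] -> ['c', 'a', 'b']
'b': index 2 in ['c', 'a', 'b'] -> ['b', 'c', 'a']
'b': index 0 in ['b', 'c', 'a'] -> ['b', 'c', 'a']
'a': index 2 in ['b', 'c', 'a'] -> ['a', 'b', 'c']
'a': index 0 in ['a', 'b', 'c'] -> ['a', 'b', 'c']
'a': index 0 in ['a', 'b', 'c'] -> ['a', 'b', 'c']
'b': index 1 in ['a', 'b', 'c'] -> ['b', 'a', 'c']
'a': index 1 in ['b', 'a', 'c'] -> ['a', 'b', 'c']
'b': index 1 in ['a', 'b', 'c'] -> ['b', 'a', 'c']
'a': index 1 in ['b', 'a', 'c'] -> ['a', 'b', 'c']
'b': index 1 in ['a', 'b', 'c'] -> ['b', 'a', 'c']
'a': index 1 in ['b', 'a', 'c'] -> ['a', 'b', 'c']


Output: [2, 2, 0, 2, 0, 0, 1, 1, 1, 1, 1, 1]


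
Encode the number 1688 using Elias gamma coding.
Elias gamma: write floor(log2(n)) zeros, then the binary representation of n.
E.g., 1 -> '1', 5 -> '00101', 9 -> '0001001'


num_bits = floor(log2(1688)) + 1 = 11
leading_zeros = num_bits - 1 = 10
binary(1688) = 11010011000

Elias gamma(1688) = '0000000000' + '11010011000' = 000000000011010011000 (21 bits)


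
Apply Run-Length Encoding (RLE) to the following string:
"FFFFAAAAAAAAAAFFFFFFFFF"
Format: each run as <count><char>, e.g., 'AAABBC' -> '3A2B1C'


Scanning runs left to right:
  i=0: run of 'F' x 4 -> '4F'
  i=4: run of 'A' x 10 -> '10A'
  i=14: run of 'F' x 9 -> '9F'

RLE = 4F10A9F


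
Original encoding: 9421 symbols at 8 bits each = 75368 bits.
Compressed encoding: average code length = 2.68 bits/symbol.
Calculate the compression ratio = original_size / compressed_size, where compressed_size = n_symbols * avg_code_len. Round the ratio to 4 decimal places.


original_size = n_symbols * orig_bits = 9421 * 8 = 75368 bits
compressed_size = n_symbols * avg_code_len = 9421 * 2.68 = 25248.28 bits
ratio = original_size / compressed_size = 75368 / 25248.28 = 2.9851

Compression ratio = 2.9851


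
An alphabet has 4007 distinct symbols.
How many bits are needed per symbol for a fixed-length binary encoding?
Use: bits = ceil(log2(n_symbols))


log2(4007) = 11.9683
Bracket: 2^11 = 2048 < 4007 <= 2^12 = 4096
So ceil(log2(4007)) = 12

bits = ceil(log2(4007)) = ceil(11.9683) = 12 bits


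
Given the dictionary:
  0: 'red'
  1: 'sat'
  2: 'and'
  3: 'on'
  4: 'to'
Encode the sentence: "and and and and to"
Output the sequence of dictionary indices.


Look up each word in the dictionary:
  'and' -> 2
  'and' -> 2
  'and' -> 2
  'and' -> 2
  'to' -> 4

Encoded: [2, 2, 2, 2, 4]


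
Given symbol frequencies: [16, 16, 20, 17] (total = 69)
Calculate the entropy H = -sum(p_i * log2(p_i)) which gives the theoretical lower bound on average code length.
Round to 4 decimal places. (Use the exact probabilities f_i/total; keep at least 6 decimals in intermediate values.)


Per-symbol terms -p_i * log2(p_i) with p_i = f_i/69:
  p = 16/69 = 0.231884: log2(p) = -2.108524, -p*log2(p) = 0.488933
  p = 16/69 = 0.231884: log2(p) = -2.108524, -p*log2(p) = 0.488933
  p = 20/69 = 0.289855: log2(p) = -1.786596, -p*log2(p) = 0.517854
  p = 17/69 = 0.246377: log2(p) = -2.021062, -p*log2(p) = 0.497943
H = 0.488933 + 0.488933 + 0.517854 + 0.497943 = 1.993663

H = 1.9937 bits/symbol


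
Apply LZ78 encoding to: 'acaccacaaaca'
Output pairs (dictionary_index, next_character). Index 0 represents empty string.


LZ78 encoding steps:
Dictionary: {0: ''}
Step 1: w='' (idx 0), next='a' -> output (0, 'a'), add 'a' as idx 1
Step 2: w='' (idx 0), next='c' -> output (0, 'c'), add 'c' as idx 2
Step 3: w='a' (idx 1), next='c' -> output (1, 'c'), add 'ac' as idx 3
Step 4: w='c' (idx 2), next='a' -> output (2, 'a'), add 'ca' as idx 4
Step 5: w='ca' (idx 4), next='a' -> output (4, 'a'), add 'caa' as idx 5
Step 6: w='ac' (idx 3), next='a' -> output (3, 'a'), add 'aca' as idx 6


Encoded: [(0, 'a'), (0, 'c'), (1, 'c'), (2, 'a'), (4, 'a'), (3, 'a')]


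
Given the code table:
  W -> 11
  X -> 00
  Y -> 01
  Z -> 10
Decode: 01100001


Decoding:
01 -> Y
10 -> Z
00 -> X
01 -> Y


Result: YZXY


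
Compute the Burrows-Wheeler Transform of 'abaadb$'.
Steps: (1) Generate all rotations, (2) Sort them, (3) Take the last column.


Rotations (sorted):
  0: $abaadb -> last char: b
  1: aadb$ab -> last char: b
  2: abaadb$ -> last char: $
  3: adb$aba -> last char: a
  4: b$abaad -> last char: d
  5: baadb$a -> last char: a
  6: db$abaa -> last char: a


BWT = bb$adaa


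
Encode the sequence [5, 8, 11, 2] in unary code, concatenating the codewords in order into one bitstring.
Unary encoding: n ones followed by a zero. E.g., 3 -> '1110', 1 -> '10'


Encode each number as n ones followed by a terminating 0:
  5 -> 111110 (6 bits)
  8 -> 111111110 (9 bits)
  11 -> 111111111110 (12 bits)
  2 -> 110 (3 bits)
Total length = 6 + 9 + 12 + 3 = 30 bits.

Unary([5, 8, 11, 2]) = 111110111111110111111111110110 (30 bits)


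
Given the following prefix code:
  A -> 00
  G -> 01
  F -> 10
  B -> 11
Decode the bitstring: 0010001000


Decoding step by step:
Bits 00 -> A
Bits 10 -> F
Bits 00 -> A
Bits 10 -> F
Bits 00 -> A


Decoded message: AFAFA


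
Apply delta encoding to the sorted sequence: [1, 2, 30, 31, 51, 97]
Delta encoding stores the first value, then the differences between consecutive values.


First value: 1
Deltas:
  2 - 1 = 1
  30 - 2 = 28
  31 - 30 = 1
  51 - 31 = 20
  97 - 51 = 46


Delta encoded: [1, 1, 28, 1, 20, 46]


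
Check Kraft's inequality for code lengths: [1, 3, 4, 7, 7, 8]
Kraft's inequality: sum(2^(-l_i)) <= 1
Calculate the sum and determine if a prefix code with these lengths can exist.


Sum = 2^(-1) + 2^(-3) + 2^(-4) + 2^(-7) + 2^(-7) + 2^(-8)
    = 0.5 + 0.125 + 0.0625 + 0.0078125 + 0.0078125 + 0.00390625
    = 181/256 = 0.70703125
Since 0.70703125 <= 1, Kraft's inequality IS satisfied.
A prefix code with these lengths CAN exist.

Kraft sum = 0.70703125. Satisfied.


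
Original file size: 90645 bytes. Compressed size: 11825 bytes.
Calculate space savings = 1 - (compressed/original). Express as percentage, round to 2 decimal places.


ratio = compressed/original = 11825/90645 = 0.130454
savings = 1 - ratio = 1 - 0.130454 = 0.869546
as a percentage: 0.869546 * 100 = 86.95%

Space savings = 1 - 11825/90645 = 86.95%


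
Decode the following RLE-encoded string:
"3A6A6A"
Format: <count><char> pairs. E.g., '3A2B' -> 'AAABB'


Expanding each <count><char> pair:
  3A -> 'AAA'
  6A -> 'AAAAAA'
  6A -> 'AAAAAA'

Decoded = AAAAAAAAAAAAAAA


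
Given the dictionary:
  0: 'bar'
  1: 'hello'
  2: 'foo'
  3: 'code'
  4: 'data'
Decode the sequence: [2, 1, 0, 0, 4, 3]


Look up each index in the dictionary:
  2 -> 'foo'
  1 -> 'hello'
  0 -> 'bar'
  0 -> 'bar'
  4 -> 'data'
  3 -> 'code'

Decoded: "foo hello bar bar data code"


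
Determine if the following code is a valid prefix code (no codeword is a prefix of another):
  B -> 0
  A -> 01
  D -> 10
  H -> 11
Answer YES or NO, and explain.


Checking each pair (does one codeword prefix another?):
  B='0' vs A='01': prefix -- VIOLATION

NO -- this is NOT a valid prefix code. B (0) is a prefix of A (01).


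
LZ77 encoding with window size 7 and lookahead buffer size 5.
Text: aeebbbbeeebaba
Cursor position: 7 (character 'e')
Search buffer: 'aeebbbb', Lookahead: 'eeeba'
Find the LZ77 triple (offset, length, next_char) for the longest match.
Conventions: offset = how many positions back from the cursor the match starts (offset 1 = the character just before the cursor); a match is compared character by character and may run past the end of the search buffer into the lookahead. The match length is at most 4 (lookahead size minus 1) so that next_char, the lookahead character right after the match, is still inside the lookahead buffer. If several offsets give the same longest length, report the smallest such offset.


Try each offset into the search buffer:
  offset=1 (pos 6, char 'b'): match length 0
  offset=2 (pos 5, char 'b'): match length 0
  offset=3 (pos 4, char 'b'): match length 0
  offset=4 (pos 3, char 'b'): match length 0
  offset=5 (pos 2, char 'e'): match length 1
  offset=6 (pos 1, char 'e'): match length 2
  offset=7 (pos 0, char 'a'): match length 0
Longest match has length 2 at offset 6.
next_char = character at position 7 + 2 = 9 -> 'e'

Best match: offset=6, length=2 (matching 'ee' starting at position 1)
LZ77 triple: (6, 2, 'e')


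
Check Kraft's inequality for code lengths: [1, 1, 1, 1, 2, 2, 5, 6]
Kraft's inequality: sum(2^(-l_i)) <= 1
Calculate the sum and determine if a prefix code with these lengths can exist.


Sum = 2^(-1) + 2^(-1) + 2^(-1) + 2^(-1) + 2^(-2) + 2^(-2) + 2^(-5) + 2^(-6)
    = 0.5 + 0.5 + 0.5 + 0.5 + 0.25 + 0.25 + 0.03125 + 0.015625
    = 163/64 = 2.546875
Since 2.546875 > 1, Kraft's inequality is NOT satisfied.
A prefix code with these lengths CANNOT exist.

Kraft sum = 2.546875. Not satisfied.


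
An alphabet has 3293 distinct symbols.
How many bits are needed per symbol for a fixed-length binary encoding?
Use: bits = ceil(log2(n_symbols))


log2(3293) = 11.6852
Bracket: 2^11 = 2048 < 3293 <= 2^12 = 4096
So ceil(log2(3293)) = 12

bits = ceil(log2(3293)) = ceil(11.6852) = 12 bits


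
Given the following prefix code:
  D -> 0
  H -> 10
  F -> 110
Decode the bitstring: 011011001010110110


Decoding step by step:
Bits 0 -> D
Bits 110 -> F
Bits 110 -> F
Bits 0 -> D
Bits 10 -> H
Bits 10 -> H
Bits 110 -> F
Bits 110 -> F


Decoded message: DFFDHHFF


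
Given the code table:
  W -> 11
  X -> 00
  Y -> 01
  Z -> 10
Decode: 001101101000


Decoding:
00 -> X
11 -> W
01 -> Y
10 -> Z
10 -> Z
00 -> X


Result: XWYZZX


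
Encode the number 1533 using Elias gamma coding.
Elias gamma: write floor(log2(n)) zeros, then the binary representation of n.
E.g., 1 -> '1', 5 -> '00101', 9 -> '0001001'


num_bits = floor(log2(1533)) + 1 = 11
leading_zeros = num_bits - 1 = 10
binary(1533) = 10111111101

Elias gamma(1533) = '0000000000' + '10111111101' = 000000000010111111101 (21 bits)


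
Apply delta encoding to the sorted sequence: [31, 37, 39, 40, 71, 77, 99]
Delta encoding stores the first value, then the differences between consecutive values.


First value: 31
Deltas:
  37 - 31 = 6
  39 - 37 = 2
  40 - 39 = 1
  71 - 40 = 31
  77 - 71 = 6
  99 - 77 = 22


Delta encoded: [31, 6, 2, 1, 31, 6, 22]


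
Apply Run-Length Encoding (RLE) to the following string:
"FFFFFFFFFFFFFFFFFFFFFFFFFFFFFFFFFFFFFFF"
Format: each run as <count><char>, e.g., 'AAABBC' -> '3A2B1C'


Scanning runs left to right:
  i=0: run of 'F' x 39 -> '39F'

RLE = 39F


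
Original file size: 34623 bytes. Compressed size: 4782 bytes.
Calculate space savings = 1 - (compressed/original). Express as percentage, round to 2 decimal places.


ratio = compressed/original = 4782/34623 = 0.138116
savings = 1 - ratio = 1 - 0.138116 = 0.861884
as a percentage: 0.861884 * 100 = 86.19%

Space savings = 1 - 4782/34623 = 86.19%


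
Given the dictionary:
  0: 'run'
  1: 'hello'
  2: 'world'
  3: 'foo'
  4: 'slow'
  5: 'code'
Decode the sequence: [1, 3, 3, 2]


Look up each index in the dictionary:
  1 -> 'hello'
  3 -> 'foo'
  3 -> 'foo'
  2 -> 'world'

Decoded: "hello foo foo world"


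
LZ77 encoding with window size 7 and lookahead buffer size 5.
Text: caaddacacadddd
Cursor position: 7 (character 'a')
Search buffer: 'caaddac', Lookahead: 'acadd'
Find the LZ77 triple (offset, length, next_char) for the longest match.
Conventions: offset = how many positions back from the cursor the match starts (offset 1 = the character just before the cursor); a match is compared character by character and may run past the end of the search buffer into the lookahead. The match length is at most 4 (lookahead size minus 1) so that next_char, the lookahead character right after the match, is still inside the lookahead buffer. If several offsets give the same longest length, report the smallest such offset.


Try each offset into the search buffer:
  offset=1 (pos 6, char 'c'): match length 0
  offset=2 (pos 5, char 'a'): match length 3
  offset=3 (pos 4, char 'd'): match length 0
  offset=4 (pos 3, char 'd'): match length 0
  offset=5 (pos 2, char 'a'): match length 1
  offset=6 (pos 1, char 'a'): match length 1
  offset=7 (pos 0, char 'c'): match length 0
Longest match has length 3 at offset 2.
next_char = character at position 7 + 3 = 10 -> 'd'

Best match: offset=2, length=3 (matching 'aca' starting at position 5)
LZ77 triple: (2, 3, 'd')


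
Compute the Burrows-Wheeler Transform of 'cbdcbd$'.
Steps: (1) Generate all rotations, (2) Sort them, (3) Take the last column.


Rotations (sorted):
  0: $cbdcbd -> last char: d
  1: bd$cbdc -> last char: c
  2: bdcbd$c -> last char: c
  3: cbd$cbd -> last char: d
  4: cbdcbd$ -> last char: $
  5: d$cbdcb -> last char: b
  6: dcbd$cb -> last char: b


BWT = dccd$bb


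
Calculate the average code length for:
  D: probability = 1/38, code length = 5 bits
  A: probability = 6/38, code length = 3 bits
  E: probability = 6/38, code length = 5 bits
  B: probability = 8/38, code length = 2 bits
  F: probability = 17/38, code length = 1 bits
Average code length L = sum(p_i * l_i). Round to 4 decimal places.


Weighted contributions p_i * l_i:
  D: (1/38) * 5 = 5/38
  A: (6/38) * 3 = 18/38
  E: (6/38) * 5 = 30/38
  B: (8/38) * 2 = 16/38
  F: (17/38) * 1 = 17/38
Sum = (5 + 18 + 30 + 16 + 17)/38 = 86/38

L = 86/38 = 2.2632 bits/symbol


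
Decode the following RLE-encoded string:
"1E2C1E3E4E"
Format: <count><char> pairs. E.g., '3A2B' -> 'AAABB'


Expanding each <count><char> pair:
  1E -> 'E'
  2C -> 'CC'
  1E -> 'E'
  3E -> 'EEE'
  4E -> 'EEEE'

Decoded = ECCEEEEEEEE


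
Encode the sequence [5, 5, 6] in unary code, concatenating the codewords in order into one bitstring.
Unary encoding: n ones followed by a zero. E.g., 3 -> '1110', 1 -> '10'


Encode each number as n ones followed by a terminating 0:
  5 -> 111110 (6 bits)
  5 -> 111110 (6 bits)
  6 -> 1111110 (7 bits)
Total length = 6 + 6 + 7 = 19 bits.

Unary([5, 5, 6]) = 1111101111101111110 (19 bits)


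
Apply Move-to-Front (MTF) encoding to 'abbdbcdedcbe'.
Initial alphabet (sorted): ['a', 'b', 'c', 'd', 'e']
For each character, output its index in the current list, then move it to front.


MTF encoding:
'a': index 0 in ['a', 'b', 'c', 'd', 'e'] -> ['a', 'b', 'c', 'd', 'e']
'b': index 1 in ['a', 'b', 'c', 'd', 'e'] -> ['b', 'a', 'c', 'd', 'e']
'b': index 0 in ['b', 'a', 'c', 'd', 'e'] -> ['b', 'a', 'c', 'd', 'e']
'd': index 3 in ['b', 'a', 'c', 'd', 'e'] -> ['d', 'b', 'a', 'c', 'e']
'b': index 1 in ['d', 'b', 'a', 'c', 'e'] -> ['b', 'd', 'a', 'c', 'e']
'c': index 3 in ['b', 'd', 'a', 'c', 'e'] -> ['c', 'b', 'd', 'a', 'e']
'd': index 2 in ['c', 'b', 'd', 'a', 'e'] -> ['d', 'c', 'b', 'a', 'e']
'e': index 4 in ['d', 'c', 'b', 'a', 'e'] -> ['e', 'd', 'c', 'b', 'a']
'd': index 1 in ['e', 'd', 'c', 'b', 'a'] -> ['d', 'e', 'c', 'b', 'a']
'c': index 2 in ['d', 'e', 'c', 'b', 'a'] -> ['c', 'd', 'e', 'b', 'a']
'b': index 3 in ['c', 'd', 'e', 'b', 'a'] -> ['b', 'c', 'd', 'e', 'a']
'e': index 3 in ['b', 'c', 'd', 'e', 'a'] -> ['e', 'b', 'c', 'd', 'a']


Output: [0, 1, 0, 3, 1, 3, 2, 4, 1, 2, 3, 3]


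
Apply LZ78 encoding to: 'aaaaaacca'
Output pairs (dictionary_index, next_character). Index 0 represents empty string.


LZ78 encoding steps:
Dictionary: {0: ''}
Step 1: w='' (idx 0), next='a' -> output (0, 'a'), add 'a' as idx 1
Step 2: w='a' (idx 1), next='a' -> output (1, 'a'), add 'aa' as idx 2
Step 3: w='aa' (idx 2), next='a' -> output (2, 'a'), add 'aaa' as idx 3
Step 4: w='' (idx 0), next='c' -> output (0, 'c'), add 'c' as idx 4
Step 5: w='c' (idx 4), next='a' -> output (4, 'a'), add 'ca' as idx 5


Encoded: [(0, 'a'), (1, 'a'), (2, 'a'), (0, 'c'), (4, 'a')]


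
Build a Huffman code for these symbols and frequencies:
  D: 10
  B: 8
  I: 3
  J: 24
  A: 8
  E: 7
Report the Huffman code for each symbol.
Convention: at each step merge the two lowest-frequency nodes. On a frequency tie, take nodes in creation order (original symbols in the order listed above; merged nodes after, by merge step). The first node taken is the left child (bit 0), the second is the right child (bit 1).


Huffman tree construction:
Step 1: Merge I(3) + E(7) = 10
Step 2: Merge B(8) + A(8) = 16
Step 3: Merge D(10) + (I+E)(10) = 20
Step 4: Merge (B+A)(16) + (D+(I+E))(20) = 36
Step 5: Merge J(24) + ((B+A)+(D+(I+E)))(36) = 60
Read each symbol's code off the tree from the root (left child = 0, right child = 1).

Codes:
  D: 110 (length 3)
  B: 100 (length 3)
  I: 1110 (length 4)
  J: 0 (length 1)
  A: 101 (length 3)
  E: 1111 (length 4)
Average code length: 142/60 = 2.3667 bits/symbol


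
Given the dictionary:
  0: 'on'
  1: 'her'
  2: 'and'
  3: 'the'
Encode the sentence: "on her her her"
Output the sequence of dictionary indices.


Look up each word in the dictionary:
  'on' -> 0
  'her' -> 1
  'her' -> 1
  'her' -> 1

Encoded: [0, 1, 1, 1]


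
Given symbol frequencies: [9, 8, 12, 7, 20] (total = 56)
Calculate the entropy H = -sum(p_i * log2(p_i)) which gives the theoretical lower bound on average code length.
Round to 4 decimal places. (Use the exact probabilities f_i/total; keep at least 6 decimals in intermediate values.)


Per-symbol terms -p_i * log2(p_i) with p_i = f_i/56:
  p = 9/56 = 0.160714: log2(p) = -2.637430, -p*log2(p) = 0.423873
  p = 8/56 = 0.142857: log2(p) = -2.807355, -p*log2(p) = 0.401051
  p = 12/56 = 0.214286: log2(p) = -2.222392, -p*log2(p) = 0.476227
  p = 7/56 = 0.125000: log2(p) = -3.000000, -p*log2(p) = 0.375000
  p = 20/56 = 0.357143: log2(p) = -1.485427, -p*log2(p) = 0.530510
H = 0.423873 + 0.401051 + 0.476227 + 0.375000 + 0.530510 = 2.206661

H = 2.2067 bits/symbol


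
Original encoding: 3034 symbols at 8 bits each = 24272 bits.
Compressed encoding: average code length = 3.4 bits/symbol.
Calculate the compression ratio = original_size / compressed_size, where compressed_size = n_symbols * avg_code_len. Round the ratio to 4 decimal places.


original_size = n_symbols * orig_bits = 3034 * 8 = 24272 bits
compressed_size = n_symbols * avg_code_len = 3034 * 3.4 = 10315.6 bits
ratio = original_size / compressed_size = 24272 / 10315.6 = 2.3529

Compression ratio = 2.3529


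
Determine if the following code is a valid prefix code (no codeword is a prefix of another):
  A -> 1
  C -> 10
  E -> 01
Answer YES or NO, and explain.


Checking each pair (does one codeword prefix another?):
  A='1' vs C='10': prefix -- VIOLATION

NO -- this is NOT a valid prefix code. A (1) is a prefix of C (10).


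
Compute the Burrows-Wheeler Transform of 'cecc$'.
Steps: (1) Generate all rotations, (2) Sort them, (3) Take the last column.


Rotations (sorted):
  0: $cecc -> last char: c
  1: c$cec -> last char: c
  2: cc$ce -> last char: e
  3: cecc$ -> last char: $
  4: ecc$c -> last char: c


BWT = cce$c


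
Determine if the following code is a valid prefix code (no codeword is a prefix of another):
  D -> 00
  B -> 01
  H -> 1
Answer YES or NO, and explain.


Checking each pair (does one codeword prefix another?):
  D='00' vs B='01': no prefix
  D='00' vs H='1': no prefix
  B='01' vs D='00': no prefix
  B='01' vs H='1': no prefix
  H='1' vs D='00': no prefix
  H='1' vs B='01': no prefix
No violation found over all pairs.

YES -- this is a valid prefix code. No codeword is a prefix of any other codeword.


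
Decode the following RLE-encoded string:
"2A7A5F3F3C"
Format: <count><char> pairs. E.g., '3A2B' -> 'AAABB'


Expanding each <count><char> pair:
  2A -> 'AA'
  7A -> 'AAAAAAA'
  5F -> 'FFFFF'
  3F -> 'FFF'
  3C -> 'CCC'

Decoded = AAAAAAAAAFFFFFFFFCCC


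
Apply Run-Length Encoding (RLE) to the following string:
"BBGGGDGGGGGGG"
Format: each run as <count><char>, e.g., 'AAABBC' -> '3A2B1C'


Scanning runs left to right:
  i=0: run of 'B' x 2 -> '2B'
  i=2: run of 'G' x 3 -> '3G'
  i=5: run of 'D' x 1 -> '1D'
  i=6: run of 'G' x 7 -> '7G'

RLE = 2B3G1D7G


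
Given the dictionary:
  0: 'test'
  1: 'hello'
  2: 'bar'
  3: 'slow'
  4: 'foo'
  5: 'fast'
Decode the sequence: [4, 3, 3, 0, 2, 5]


Look up each index in the dictionary:
  4 -> 'foo'
  3 -> 'slow'
  3 -> 'slow'
  0 -> 'test'
  2 -> 'bar'
  5 -> 'fast'

Decoded: "foo slow slow test bar fast"


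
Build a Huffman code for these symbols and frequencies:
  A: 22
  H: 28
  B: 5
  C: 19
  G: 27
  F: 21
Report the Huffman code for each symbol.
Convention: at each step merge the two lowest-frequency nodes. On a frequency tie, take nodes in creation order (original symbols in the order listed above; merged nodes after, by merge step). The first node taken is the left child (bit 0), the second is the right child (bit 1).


Huffman tree construction:
Step 1: Merge B(5) + C(19) = 24
Step 2: Merge F(21) + A(22) = 43
Step 3: Merge (B+C)(24) + G(27) = 51
Step 4: Merge H(28) + (F+A)(43) = 71
Step 5: Merge ((B+C)+G)(51) + (H+(F+A))(71) = 122
Read each symbol's code off the tree from the root (left child = 0, right child = 1).

Codes:
  A: 111 (length 3)
  H: 10 (length 2)
  B: 000 (length 3)
  C: 001 (length 3)
  G: 01 (length 2)
  F: 110 (length 3)
Average code length: 311/122 = 2.5492 bits/symbol


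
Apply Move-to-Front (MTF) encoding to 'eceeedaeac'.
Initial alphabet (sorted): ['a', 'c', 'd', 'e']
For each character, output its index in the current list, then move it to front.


MTF encoding:
'e': index 3 in ['a', 'c', 'd', 'e'] -> ['e', 'a', 'c', 'd']
'c': index 2 in ['e', 'a', 'c', 'd'] -> ['c', 'e', 'a', 'd']
'e': index 1 in ['c', 'e', 'a', 'd'] -> ['e', 'c', 'a', 'd']
'e': index 0 in ['e', 'c', 'a', 'd'] -> ['e', 'c', 'a', 'd']
'e': index 0 in ['e', 'c', 'a', 'd'] -> ['e', 'c', 'a', 'd']
'd': index 3 in ['e', 'c', 'a', 'd'] -> ['d', 'e', 'c', 'a']
'a': index 3 in ['d', 'e', 'c', 'a'] -> ['a', 'd', 'e', 'c']
'e': index 2 in ['a', 'd', 'e', 'c'] -> ['e', 'a', 'd', 'c']
'a': index 1 in ['e', 'a', 'd', 'c'] -> ['a', 'e', 'd', 'c']
'c': index 3 in ['a', 'e', 'd', 'c'] -> ['c', 'a', 'e', 'd']


Output: [3, 2, 1, 0, 0, 3, 3, 2, 1, 3]


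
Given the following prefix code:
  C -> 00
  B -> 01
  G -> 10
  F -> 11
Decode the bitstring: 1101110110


Decoding step by step:
Bits 11 -> F
Bits 01 -> B
Bits 11 -> F
Bits 01 -> B
Bits 10 -> G


Decoded message: FBFBG


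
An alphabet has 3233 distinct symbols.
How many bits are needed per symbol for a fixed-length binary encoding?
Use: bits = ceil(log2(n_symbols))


log2(3233) = 11.6587
Bracket: 2^11 = 2048 < 3233 <= 2^12 = 4096
So ceil(log2(3233)) = 12

bits = ceil(log2(3233)) = ceil(11.6587) = 12 bits


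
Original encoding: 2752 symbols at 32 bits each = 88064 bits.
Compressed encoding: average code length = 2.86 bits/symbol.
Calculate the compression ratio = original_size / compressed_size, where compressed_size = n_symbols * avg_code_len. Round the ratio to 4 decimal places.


original_size = n_symbols * orig_bits = 2752 * 32 = 88064 bits
compressed_size = n_symbols * avg_code_len = 2752 * 2.86 = 7870.72 bits
ratio = original_size / compressed_size = 88064 / 7870.72 = 11.1888

Compression ratio = 11.1888


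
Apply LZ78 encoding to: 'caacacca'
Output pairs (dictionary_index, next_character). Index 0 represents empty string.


LZ78 encoding steps:
Dictionary: {0: ''}
Step 1: w='' (idx 0), next='c' -> output (0, 'c'), add 'c' as idx 1
Step 2: w='' (idx 0), next='a' -> output (0, 'a'), add 'a' as idx 2
Step 3: w='a' (idx 2), next='c' -> output (2, 'c'), add 'ac' as idx 3
Step 4: w='ac' (idx 3), next='c' -> output (3, 'c'), add 'acc' as idx 4
Step 5: w='a' (idx 2), end of input -> output (2, '')


Encoded: [(0, 'c'), (0, 'a'), (2, 'c'), (3, 'c'), (2, '')]


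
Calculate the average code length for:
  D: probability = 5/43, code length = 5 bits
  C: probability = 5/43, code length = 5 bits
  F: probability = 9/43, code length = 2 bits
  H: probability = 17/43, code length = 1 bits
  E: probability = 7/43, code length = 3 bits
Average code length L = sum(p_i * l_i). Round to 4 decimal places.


Weighted contributions p_i * l_i:
  D: (5/43) * 5 = 25/43
  C: (5/43) * 5 = 25/43
  F: (9/43) * 2 = 18/43
  H: (17/43) * 1 = 17/43
  E: (7/43) * 3 = 21/43
Sum = (25 + 25 + 18 + 17 + 21)/43 = 106/43

L = 106/43 = 2.4651 bits/symbol


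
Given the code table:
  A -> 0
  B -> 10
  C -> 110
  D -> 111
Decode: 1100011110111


Decoding:
110 -> C
0 -> A
0 -> A
111 -> D
10 -> B
111 -> D


Result: CAADBD


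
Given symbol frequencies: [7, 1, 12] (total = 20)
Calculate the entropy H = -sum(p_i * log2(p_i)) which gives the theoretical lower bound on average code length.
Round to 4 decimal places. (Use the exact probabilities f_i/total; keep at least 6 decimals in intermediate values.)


Per-symbol terms -p_i * log2(p_i) with p_i = f_i/20:
  p = 7/20 = 0.350000: log2(p) = -1.514573, -p*log2(p) = 0.530101
  p = 1/20 = 0.050000: log2(p) = -4.321928, -p*log2(p) = 0.216096
  p = 12/20 = 0.600000: log2(p) = -0.736966, -p*log2(p) = 0.442179
H = 0.530101 + 0.216096 + 0.442179 = 1.188376

H = 1.1884 bits/symbol


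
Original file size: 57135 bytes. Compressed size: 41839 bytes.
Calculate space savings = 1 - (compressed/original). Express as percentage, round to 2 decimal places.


ratio = compressed/original = 41839/57135 = 0.732283
savings = 1 - ratio = 1 - 0.732283 = 0.267717
as a percentage: 0.267717 * 100 = 26.77%

Space savings = 1 - 41839/57135 = 26.77%


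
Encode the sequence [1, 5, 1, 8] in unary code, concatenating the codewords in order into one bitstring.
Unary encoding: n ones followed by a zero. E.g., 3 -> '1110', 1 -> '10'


Encode each number as n ones followed by a terminating 0:
  1 -> 10 (2 bits)
  5 -> 111110 (6 bits)
  1 -> 10 (2 bits)
  8 -> 111111110 (9 bits)
Total length = 2 + 6 + 2 + 9 = 19 bits.

Unary([1, 5, 1, 8]) = 1011111010111111110 (19 bits)


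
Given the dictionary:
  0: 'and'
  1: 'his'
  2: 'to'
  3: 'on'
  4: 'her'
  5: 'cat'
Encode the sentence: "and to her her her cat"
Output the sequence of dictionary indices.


Look up each word in the dictionary:
  'and' -> 0
  'to' -> 2
  'her' -> 4
  'her' -> 4
  'her' -> 4
  'cat' -> 5

Encoded: [0, 2, 4, 4, 4, 5]


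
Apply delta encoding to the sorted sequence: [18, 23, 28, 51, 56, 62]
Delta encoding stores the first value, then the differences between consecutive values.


First value: 18
Deltas:
  23 - 18 = 5
  28 - 23 = 5
  51 - 28 = 23
  56 - 51 = 5
  62 - 56 = 6


Delta encoded: [18, 5, 5, 23, 5, 6]


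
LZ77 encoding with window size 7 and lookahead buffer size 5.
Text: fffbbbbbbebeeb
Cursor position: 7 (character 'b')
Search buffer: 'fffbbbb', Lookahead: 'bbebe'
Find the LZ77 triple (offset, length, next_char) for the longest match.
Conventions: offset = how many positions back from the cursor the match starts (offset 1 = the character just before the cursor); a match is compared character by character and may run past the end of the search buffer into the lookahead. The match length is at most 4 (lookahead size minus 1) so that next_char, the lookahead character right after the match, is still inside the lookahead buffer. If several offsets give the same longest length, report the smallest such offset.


Try each offset into the search buffer:
  offset=1 (pos 6, char 'b'): match length 2
  offset=2 (pos 5, char 'b'): match length 2
  offset=3 (pos 4, char 'b'): match length 2
  offset=4 (pos 3, char 'b'): match length 2
  offset=5 (pos 2, char 'f'): match length 0
  offset=6 (pos 1, char 'f'): match length 0
  offset=7 (pos 0, char 'f'): match length 0
Longest match has length 2, found at offsets 1, 2, 3, 4; take the smallest, offset 1.
next_char = character at position 7 + 2 = 9 -> 'e'

Best match: offset=1, length=2 (matching 'bb' starting at position 6)
LZ77 triple: (1, 2, 'e')


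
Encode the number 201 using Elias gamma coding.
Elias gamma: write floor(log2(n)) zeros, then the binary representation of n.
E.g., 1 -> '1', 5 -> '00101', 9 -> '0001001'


num_bits = floor(log2(201)) + 1 = 8
leading_zeros = num_bits - 1 = 7
binary(201) = 11001001

Elias gamma(201) = '0000000' + '11001001' = 000000011001001 (15 bits)


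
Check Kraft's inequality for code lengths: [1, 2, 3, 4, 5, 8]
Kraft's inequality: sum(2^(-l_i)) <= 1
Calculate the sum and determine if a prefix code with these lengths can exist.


Sum = 2^(-1) + 2^(-2) + 2^(-3) + 2^(-4) + 2^(-5) + 2^(-8)
    = 0.5 + 0.25 + 0.125 + 0.0625 + 0.03125 + 0.00390625
    = 249/256 = 0.97265625
Since 0.97265625 <= 1, Kraft's inequality IS satisfied.
A prefix code with these lengths CAN exist.

Kraft sum = 0.97265625. Satisfied.


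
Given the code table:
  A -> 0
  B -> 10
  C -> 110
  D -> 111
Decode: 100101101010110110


Decoding:
10 -> B
0 -> A
10 -> B
110 -> C
10 -> B
10 -> B
110 -> C
110 -> C


Result: BABCBBCC


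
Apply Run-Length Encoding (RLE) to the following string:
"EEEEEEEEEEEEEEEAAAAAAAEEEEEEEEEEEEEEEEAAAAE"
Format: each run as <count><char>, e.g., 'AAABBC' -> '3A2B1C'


Scanning runs left to right:
  i=0: run of 'E' x 15 -> '15E'
  i=15: run of 'A' x 7 -> '7A'
  i=22: run of 'E' x 16 -> '16E'
  i=38: run of 'A' x 4 -> '4A'
  i=42: run of 'E' x 1 -> '1E'

RLE = 15E7A16E4A1E


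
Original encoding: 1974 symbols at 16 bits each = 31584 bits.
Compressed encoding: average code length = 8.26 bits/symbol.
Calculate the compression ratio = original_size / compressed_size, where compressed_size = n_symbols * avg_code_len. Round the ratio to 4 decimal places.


original_size = n_symbols * orig_bits = 1974 * 16 = 31584 bits
compressed_size = n_symbols * avg_code_len = 1974 * 8.26 = 16305.24 bits
ratio = original_size / compressed_size = 31584 / 16305.24 = 1.937

Compression ratio = 1.937


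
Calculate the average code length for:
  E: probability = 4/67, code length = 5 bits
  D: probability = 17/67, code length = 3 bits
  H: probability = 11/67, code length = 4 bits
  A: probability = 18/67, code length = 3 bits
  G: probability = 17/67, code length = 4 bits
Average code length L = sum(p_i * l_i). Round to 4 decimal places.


Weighted contributions p_i * l_i:
  E: (4/67) * 5 = 20/67
  D: (17/67) * 3 = 51/67
  H: (11/67) * 4 = 44/67
  A: (18/67) * 3 = 54/67
  G: (17/67) * 4 = 68/67
Sum = (20 + 51 + 44 + 54 + 68)/67 = 237/67

L = 237/67 = 3.5373 bits/symbol


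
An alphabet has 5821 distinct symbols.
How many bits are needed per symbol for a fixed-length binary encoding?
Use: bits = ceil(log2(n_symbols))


log2(5821) = 12.5071
Bracket: 2^12 = 4096 < 5821 <= 2^13 = 8192
So ceil(log2(5821)) = 13

bits = ceil(log2(5821)) = ceil(12.5071) = 13 bits


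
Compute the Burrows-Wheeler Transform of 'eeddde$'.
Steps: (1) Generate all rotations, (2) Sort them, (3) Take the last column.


Rotations (sorted):
  0: $eeddde -> last char: e
  1: ddde$ee -> last char: e
  2: dde$eed -> last char: d
  3: de$eedd -> last char: d
  4: e$eeddd -> last char: d
  5: eddde$e -> last char: e
  6: eeddde$ -> last char: $


BWT = eeddde$


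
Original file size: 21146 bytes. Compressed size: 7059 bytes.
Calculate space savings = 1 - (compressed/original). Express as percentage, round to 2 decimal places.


ratio = compressed/original = 7059/21146 = 0.333822
savings = 1 - ratio = 1 - 0.333822 = 0.666178
as a percentage: 0.666178 * 100 = 66.62%

Space savings = 1 - 7059/21146 = 66.62%


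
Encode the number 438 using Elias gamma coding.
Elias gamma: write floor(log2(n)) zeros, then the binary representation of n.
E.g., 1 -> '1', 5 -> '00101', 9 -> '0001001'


num_bits = floor(log2(438)) + 1 = 9
leading_zeros = num_bits - 1 = 8
binary(438) = 110110110

Elias gamma(438) = '00000000' + '110110110' = 00000000110110110 (17 bits)


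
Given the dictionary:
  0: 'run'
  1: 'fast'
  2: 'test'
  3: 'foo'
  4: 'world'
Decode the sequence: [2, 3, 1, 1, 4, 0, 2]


Look up each index in the dictionary:
  2 -> 'test'
  3 -> 'foo'
  1 -> 'fast'
  1 -> 'fast'
  4 -> 'world'
  0 -> 'run'
  2 -> 'test'

Decoded: "test foo fast fast world run test"
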